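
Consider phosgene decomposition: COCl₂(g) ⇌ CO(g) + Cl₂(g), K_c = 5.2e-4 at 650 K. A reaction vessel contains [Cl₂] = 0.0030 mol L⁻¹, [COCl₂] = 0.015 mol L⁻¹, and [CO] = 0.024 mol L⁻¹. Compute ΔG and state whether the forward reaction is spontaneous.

ΔG = 12.0 kJ/mol; the forward reaction is non-spontaneous

Q_c = [CO]·[Cl₂] / [COCl₂] = (0.024)·(0.0030) / (0.015) = 0.00480
ΔG = RT ln(Q_c/K_c) = (8.314 J mol⁻¹ K⁻¹)(650 K) × ln(0.00480/5.2e-4)
   = (5.404 kJ/mol)(2.223) = 12.0 kJ/mol
ΔG > 0, so the forward reaction is non-spontaneous (proceeds in reverse).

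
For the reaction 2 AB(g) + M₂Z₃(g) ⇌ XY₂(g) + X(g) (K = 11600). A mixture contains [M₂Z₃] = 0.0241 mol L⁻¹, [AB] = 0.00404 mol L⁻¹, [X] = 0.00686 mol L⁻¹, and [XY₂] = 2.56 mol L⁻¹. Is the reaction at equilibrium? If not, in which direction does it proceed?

reverse (toward reactants)

Q = [XY₂]·[X] / ([AB]²·[M₂Z₃]) = (2.56)·(0.00686) / ((0.00404)²·(0.0241)) = 44600
Q = 44600 > K = 11600, so the reverse reaction proceeds.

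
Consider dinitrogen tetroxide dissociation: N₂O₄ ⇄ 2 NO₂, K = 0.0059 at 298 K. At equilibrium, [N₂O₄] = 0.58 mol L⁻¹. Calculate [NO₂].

At equilibrium, K = [NO₂]² / [N₂O₄] = 0.0059.
([NO₂])² / (0.58) = 0.0059
[NO₂]² = 0.00342 ⇒ [NO₂] = 0.058 mol L⁻¹

[NO₂] = 0.058 mol L⁻¹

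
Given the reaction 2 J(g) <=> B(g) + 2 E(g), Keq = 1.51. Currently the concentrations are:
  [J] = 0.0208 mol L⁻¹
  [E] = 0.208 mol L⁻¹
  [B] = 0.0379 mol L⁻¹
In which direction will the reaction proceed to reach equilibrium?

toward reactants

Q = [B]·[E]² / [J]² = (0.0379)·(0.208)² / (0.0208)² = 3.79
Q = 3.79 > Keq = 1.51, so the reverse reaction proceeds.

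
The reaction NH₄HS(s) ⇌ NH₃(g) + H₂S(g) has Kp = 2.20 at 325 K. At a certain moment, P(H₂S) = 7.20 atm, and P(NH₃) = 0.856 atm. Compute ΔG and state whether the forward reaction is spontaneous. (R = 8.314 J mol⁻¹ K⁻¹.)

ΔG = 2.78 kJ/mol; the forward reaction is non-spontaneous

(NH₄HS is a pure solid — omitted from Qp.)
Qp = P(NH₃)·P(H₂S) = (0.856)·(7.20) = 6.16
ΔG = RT ln(Qp/Kp) = (8.314 J mol⁻¹ K⁻¹)(325 K) × ln(6.16/2.20)
   = (2.702 kJ/mol)(1.030) = 2.78 kJ/mol
ΔG > 0, so the forward reaction is non-spontaneous (proceeds in reverse).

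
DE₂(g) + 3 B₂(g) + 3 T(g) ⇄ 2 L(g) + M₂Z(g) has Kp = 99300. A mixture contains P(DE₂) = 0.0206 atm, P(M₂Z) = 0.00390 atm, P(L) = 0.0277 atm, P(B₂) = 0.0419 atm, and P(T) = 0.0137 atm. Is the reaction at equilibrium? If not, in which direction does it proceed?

to the left

Qp = P(L)²·P(M₂Z) / (P(DE₂)·P(B₂)³·P(T)³) = (0.0277)²·(0.00390) / ((0.0206)·(0.0419)³·(0.0137)³) = 7.68×10⁵
Qp = 7.68×10⁵ > Kp = 99300, so the reverse reaction proceeds.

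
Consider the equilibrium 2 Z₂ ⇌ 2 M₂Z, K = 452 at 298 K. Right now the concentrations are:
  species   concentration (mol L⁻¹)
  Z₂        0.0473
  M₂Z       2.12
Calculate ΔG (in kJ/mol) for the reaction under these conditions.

ΔG = 3.70 kJ/mol

Q = [M₂Z]² / [Z₂]² = (2.12)² / (0.0473)² = 2010
ΔG = RT ln(Q/K) = (8.314 J mol⁻¹ K⁻¹)(298 K) × ln(2010/452)
   = (2.478 kJ/mol)(1.492) = 3.70 kJ/mol
ΔG > 0, so the forward reaction is non-spontaneous (proceeds in reverse).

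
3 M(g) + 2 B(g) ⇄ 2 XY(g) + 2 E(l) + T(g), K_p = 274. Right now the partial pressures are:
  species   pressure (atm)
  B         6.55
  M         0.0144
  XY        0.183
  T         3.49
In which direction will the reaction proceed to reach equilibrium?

toward reactants

(E is a pure liquid — omitted from Q_p.)
Q_p = P(XY)²·P(T) / (P(M)³·P(B)²) = (0.183)²·(3.49) / ((0.0144)³·(6.55)²) = 912
Q_p = 912 > K_p = 274, so the reverse reaction proceeds.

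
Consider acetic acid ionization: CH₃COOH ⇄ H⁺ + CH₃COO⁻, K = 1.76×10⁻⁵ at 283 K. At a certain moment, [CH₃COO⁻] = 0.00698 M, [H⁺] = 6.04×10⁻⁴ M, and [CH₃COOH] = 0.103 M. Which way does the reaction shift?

Q = [H⁺]·[CH₃COO⁻] / [CH₃COOH] = (6.04×10⁻⁴)·(0.00698) / (0.103) = 4.09×10⁻⁵
Q = 4.09×10⁻⁵ > K = 1.76×10⁻⁵, so the reverse reaction proceeds.

toward reactants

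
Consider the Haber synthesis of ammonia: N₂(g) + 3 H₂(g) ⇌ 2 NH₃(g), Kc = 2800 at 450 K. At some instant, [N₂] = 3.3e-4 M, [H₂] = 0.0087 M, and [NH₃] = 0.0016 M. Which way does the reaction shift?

toward reactants

Qc = [NH₃]² / ([N₂]·[H₂]³) = (0.0016)² / ((3.3e-4)·(0.0087)³) = 12000
Qc = 12000 > Kc = 2800, so the reverse reaction proceeds.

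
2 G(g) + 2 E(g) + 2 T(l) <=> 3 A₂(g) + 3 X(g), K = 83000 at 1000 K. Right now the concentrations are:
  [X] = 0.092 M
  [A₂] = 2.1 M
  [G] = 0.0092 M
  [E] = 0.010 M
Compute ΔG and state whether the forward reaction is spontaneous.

ΔG = 19.4 kJ/mol; the forward reaction is non-spontaneous

(T is a pure liquid — omitted from Q.)
Q = [A₂]³·[X]³ / ([G]²·[E]²) = (2.1)³·(0.092)³ / ((0.0092)²·(0.010)²) = 8.52×10⁵
ΔG = RT ln(Q/K) = (8.314 J mol⁻¹ K⁻¹)(1000 K) × ln(8.52×10⁵/83000)
   = (8.314 kJ/mol)(2.329) = 19.4 kJ/mol
ΔG > 0, so the forward reaction is non-spontaneous (proceeds in reverse).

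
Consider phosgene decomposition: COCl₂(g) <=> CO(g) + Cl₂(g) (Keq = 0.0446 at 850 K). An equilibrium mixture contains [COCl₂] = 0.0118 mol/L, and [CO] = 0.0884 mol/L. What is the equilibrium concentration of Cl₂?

At equilibrium, Keq = [CO]·[Cl₂] / [COCl₂] = 0.0446.
(0.0884)·([Cl₂]) / (0.0118) = 0.0446
[Cl₂] = 0.00595 mol/L

[Cl₂] = 0.00595 mol/L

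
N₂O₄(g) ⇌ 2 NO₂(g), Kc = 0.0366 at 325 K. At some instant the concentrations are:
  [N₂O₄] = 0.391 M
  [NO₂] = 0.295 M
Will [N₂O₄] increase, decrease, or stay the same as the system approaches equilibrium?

Qc = [NO₂]² / [N₂O₄] = (0.295)² / (0.391) = 0.223
Qc = 0.223 > Kc = 0.0366: net reverse reaction.
N₂O₄ is a reactant, so it increases.

increase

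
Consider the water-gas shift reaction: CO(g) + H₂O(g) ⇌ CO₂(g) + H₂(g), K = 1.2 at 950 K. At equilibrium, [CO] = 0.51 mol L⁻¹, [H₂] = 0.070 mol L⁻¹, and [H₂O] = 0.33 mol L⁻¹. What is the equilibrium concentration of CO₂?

[CO₂] = 2.9 mol L⁻¹

At equilibrium, K = [CO₂]·[H₂] / ([CO]·[H₂O]) = 1.2.
([CO₂])·(0.070) / ((0.51)·(0.33)) = 1.2
[CO₂] = 2.89 = 2.9 mol L⁻¹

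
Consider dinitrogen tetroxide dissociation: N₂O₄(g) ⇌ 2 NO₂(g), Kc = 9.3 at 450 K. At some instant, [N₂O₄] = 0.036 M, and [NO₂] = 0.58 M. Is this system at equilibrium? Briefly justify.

yes, at equilibrium

Qc = [NO₂]² / [N₂O₄] = (0.58)² / (0.036) = 9.3
Qc = 9.3 = Kc; the system is at equilibrium.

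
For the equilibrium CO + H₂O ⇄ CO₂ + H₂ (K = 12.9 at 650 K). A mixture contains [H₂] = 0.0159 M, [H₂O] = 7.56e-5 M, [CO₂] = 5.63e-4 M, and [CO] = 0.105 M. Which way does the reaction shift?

to the right

Q = [CO₂]·[H₂] / ([CO]·[H₂O]) = (5.63e-4)·(0.0159) / ((0.105)·(7.56e-5)) = 1.13
Q = 1.13 < K = 12.9, so the forward reaction proceeds.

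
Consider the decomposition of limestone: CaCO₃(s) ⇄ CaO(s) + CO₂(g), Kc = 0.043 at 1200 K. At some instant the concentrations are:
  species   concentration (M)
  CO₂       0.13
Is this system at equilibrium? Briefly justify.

(CaCO₃, CaO are pure solids — omitted from Qc.)
Qc = [CO₂] = 0.13
Qc = 0.13 > Kc = 0.043: net reverse reaction.

no; Q > K, reaction proceeds in reverse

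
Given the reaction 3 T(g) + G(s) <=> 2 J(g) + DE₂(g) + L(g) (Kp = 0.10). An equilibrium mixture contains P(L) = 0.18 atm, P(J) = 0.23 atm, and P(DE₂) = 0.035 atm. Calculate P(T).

P(T) = 0.15 atm

(G is a pure solid — omitted from Kp.)
At equilibrium, Kp = P(J)²·P(DE₂)·P(L) / P(T)³ = 0.10.
(0.23)²·(0.035)·(0.18) / (P(T))³ = 0.10
P(T)³ = 0.00333 ⇒ P(T) = 0.15 atm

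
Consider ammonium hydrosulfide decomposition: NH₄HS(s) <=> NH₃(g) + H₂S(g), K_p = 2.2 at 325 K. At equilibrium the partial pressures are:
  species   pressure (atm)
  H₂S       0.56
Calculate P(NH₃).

P(NH₃) = 3.9 atm

(NH₄HS is a pure solid — omitted from K_p.)
At equilibrium, K_p = P(NH₃)·P(H₂S) = 2.2.
(P(NH₃))·(0.56) = 2.2
P(NH₃) = 3.93 = 3.9 atm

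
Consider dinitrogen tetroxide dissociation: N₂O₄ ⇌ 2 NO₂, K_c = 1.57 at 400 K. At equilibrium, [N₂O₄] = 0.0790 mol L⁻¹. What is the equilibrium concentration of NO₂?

At equilibrium, K_c = [NO₂]² / [N₂O₄] = 1.57.
([NO₂])² / (0.0790) = 1.57
[NO₂]² = 0.124 ⇒ [NO₂] = 0.352 mol L⁻¹

[NO₂] = 0.352 mol L⁻¹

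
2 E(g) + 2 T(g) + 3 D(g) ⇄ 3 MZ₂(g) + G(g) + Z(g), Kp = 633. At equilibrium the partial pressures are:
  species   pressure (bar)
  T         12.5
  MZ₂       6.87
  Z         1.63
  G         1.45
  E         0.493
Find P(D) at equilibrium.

At equilibrium, Kp = P(MZ₂)³·P(G)·P(Z) / (P(E)²·P(T)²·P(D)³) = 633.
(6.87)³·(1.45)·(1.63) / ((0.493)²·(12.5)²·(P(D))³) = 633
P(D)³ = 0.0319 ⇒ P(D) = 0.317 bar

P(D) = 0.317 bar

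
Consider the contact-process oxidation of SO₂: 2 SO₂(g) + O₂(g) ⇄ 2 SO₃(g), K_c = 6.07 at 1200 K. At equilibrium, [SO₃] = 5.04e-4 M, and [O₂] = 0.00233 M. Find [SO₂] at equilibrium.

At equilibrium, K_c = [SO₃]² / ([SO₂]²·[O₂]) = 6.07.
(5.04e-4)² / (([SO₂])²·(0.00233)) = 6.07
[SO₂]² = 1.80e-5 ⇒ [SO₂] = 0.00424 M

[SO₂] = 0.00424 M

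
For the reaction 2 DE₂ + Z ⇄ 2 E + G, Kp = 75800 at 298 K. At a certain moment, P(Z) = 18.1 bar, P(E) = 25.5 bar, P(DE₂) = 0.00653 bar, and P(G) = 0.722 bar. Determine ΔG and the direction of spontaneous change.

Qp = P(E)²·P(G) / (P(DE₂)²·P(Z)) = (25.5)²·(0.722) / ((0.00653)²·(18.1)) = 6.08×10⁵
ΔG = RT ln(Qp/Kp) = (8.314 J mol⁻¹ K⁻¹)(298 K) × ln(6.08×10⁵/75800)
   = (2.478 kJ/mol)(2.082) = 5.16 kJ/mol
ΔG > 0, so the forward reaction is non-spontaneous (proceeds in reverse).

ΔG = 5.16 kJ/mol; the forward reaction is non-spontaneous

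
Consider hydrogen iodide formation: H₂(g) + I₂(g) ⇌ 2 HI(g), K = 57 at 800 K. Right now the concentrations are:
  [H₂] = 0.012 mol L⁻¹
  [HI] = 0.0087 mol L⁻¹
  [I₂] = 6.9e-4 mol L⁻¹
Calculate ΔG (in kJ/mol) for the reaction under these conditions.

Q = [HI]² / ([H₂]·[I₂]) = (0.0087)² / ((0.012)·(6.9e-4)) = 9.14
ΔG = RT ln(Q/K) = (8.314 J mol⁻¹ K⁻¹)(800 K) × ln(9.14/57)
   = (6.651 kJ/mol)(-1.830) = -12.2 kJ/mol
ΔG < 0, so the forward reaction is spontaneous (proceeds forward).

ΔG = -12.2 kJ/mol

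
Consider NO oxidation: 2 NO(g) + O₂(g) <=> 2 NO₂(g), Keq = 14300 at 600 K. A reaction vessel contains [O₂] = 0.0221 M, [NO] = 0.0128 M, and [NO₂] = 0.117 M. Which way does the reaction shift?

to the right

Q = [NO₂]² / ([NO]²·[O₂]) = (0.117)² / ((0.0128)²·(0.0221)) = 3780
Q = 3780 < Keq = 14300, so the forward reaction proceeds.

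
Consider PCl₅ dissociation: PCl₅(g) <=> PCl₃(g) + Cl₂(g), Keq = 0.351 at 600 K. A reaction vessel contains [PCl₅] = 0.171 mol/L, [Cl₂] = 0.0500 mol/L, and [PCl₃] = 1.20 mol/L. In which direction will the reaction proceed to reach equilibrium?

Q = [PCl₃]·[Cl₂] / [PCl₅] = (1.20)·(0.0500) / (0.171) = 0.351
Q = 0.351 = Keq, so the system is already at equilibrium.

neither direction; the system is at equilibrium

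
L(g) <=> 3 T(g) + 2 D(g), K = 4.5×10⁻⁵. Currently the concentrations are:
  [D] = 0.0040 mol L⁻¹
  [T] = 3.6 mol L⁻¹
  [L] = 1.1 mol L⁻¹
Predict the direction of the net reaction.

Q = [T]³·[D]² / [L] = (3.6)³·(0.0040)² / (1.1) = 6.8×10⁻⁴
Q = 6.8×10⁻⁴ > K = 4.5×10⁻⁵, so the reverse reaction proceeds.

toward reactants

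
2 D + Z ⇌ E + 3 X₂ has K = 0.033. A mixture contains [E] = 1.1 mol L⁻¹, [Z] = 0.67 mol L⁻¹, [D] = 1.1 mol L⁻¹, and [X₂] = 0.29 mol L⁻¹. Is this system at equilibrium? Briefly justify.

Q = [E]·[X₂]³ / ([D]²·[Z]) = (1.1)·(0.29)³ / ((1.1)²·(0.67)) = 0.033
Q = 0.033 = K; the system is at equilibrium.

yes, at equilibrium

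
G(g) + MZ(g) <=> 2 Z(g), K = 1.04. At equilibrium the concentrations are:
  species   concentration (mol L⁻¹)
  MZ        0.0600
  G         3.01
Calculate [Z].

[Z] = 0.433 mol L⁻¹

At equilibrium, K = [Z]² / ([G]·[MZ]) = 1.04.
([Z])² / ((3.01)·(0.0600)) = 1.04
[Z]² = 0.188 ⇒ [Z] = 0.433 mol L⁻¹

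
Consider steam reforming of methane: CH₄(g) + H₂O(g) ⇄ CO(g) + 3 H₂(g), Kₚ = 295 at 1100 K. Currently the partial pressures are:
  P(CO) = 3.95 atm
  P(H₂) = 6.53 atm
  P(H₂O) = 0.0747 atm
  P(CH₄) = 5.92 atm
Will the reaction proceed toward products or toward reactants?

Qₚ = P(CO)·P(H₂)³ / (P(CH₄)·P(H₂O)) = (3.95)·(6.53)³ / ((5.92)·(0.0747)) = 2490
Qₚ = 2490 > Kₚ = 295, so the reverse reaction proceeds.

in the reverse direction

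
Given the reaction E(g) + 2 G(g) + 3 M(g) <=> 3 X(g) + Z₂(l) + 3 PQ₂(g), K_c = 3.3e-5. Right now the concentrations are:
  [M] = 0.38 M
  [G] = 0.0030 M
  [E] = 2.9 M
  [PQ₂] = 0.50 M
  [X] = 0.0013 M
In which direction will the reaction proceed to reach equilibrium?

toward reactants

(Z₂ is a pure liquid — omitted from Q_c.)
Q_c = [X]³·[PQ₂]³ / ([E]·[G]²·[M]³) = (0.0013)³·(0.50)³ / ((2.9)·(0.0030)²·(0.38)³) = 1.9e-4
Q_c = 1.9e-4 > K_c = 3.3e-5, so the reverse reaction proceeds.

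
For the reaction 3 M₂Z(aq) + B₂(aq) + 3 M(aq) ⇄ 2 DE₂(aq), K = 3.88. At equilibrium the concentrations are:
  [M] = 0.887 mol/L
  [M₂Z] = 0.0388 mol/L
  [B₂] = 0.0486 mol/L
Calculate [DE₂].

[DE₂] = 0.00277 mol/L

At equilibrium, K = [DE₂]² / ([M₂Z]³·[B₂]·[M]³) = 3.88.
([DE₂])² / ((0.0388)³·(0.0486)·(0.887)³) = 3.88
[DE₂]² = 7.69×10⁻⁶ ⇒ [DE₂] = 0.00277 mol/L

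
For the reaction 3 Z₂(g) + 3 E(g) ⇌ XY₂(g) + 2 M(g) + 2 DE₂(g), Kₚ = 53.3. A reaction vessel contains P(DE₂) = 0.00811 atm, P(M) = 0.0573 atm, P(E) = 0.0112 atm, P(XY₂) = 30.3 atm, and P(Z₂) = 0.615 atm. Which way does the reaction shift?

Qₚ = P(XY₂)·P(M)²·P(DE₂)² / (P(Z₂)³·P(E)³) = (30.3)·(0.0573)²·(0.00811)² / ((0.615)³·(0.0112)³) = 20.0
Qₚ = 20.0 < Kₚ = 53.3, so the forward reaction proceeds.

to the right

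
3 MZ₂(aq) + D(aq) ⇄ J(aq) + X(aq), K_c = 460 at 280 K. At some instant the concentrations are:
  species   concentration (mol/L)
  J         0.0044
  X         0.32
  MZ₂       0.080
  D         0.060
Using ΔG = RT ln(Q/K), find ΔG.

ΔG = -5.37 kJ/mol

Q_c = [J]·[X] / ([MZ₂]³·[D]) = (0.0044)·(0.32) / ((0.080)³·(0.060)) = 45.8
ΔG = RT ln(Q_c/K_c) = (8.314 J mol⁻¹ K⁻¹)(280 K) × ln(45.8/460)
   = (2.328 kJ/mol)(-2.307) = -5.37 kJ/mol
ΔG < 0, so the forward reaction is spontaneous (proceeds forward).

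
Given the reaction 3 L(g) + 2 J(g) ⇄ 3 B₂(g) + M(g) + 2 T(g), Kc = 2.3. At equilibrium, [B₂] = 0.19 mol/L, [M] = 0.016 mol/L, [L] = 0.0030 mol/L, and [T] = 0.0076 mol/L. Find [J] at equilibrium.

At equilibrium, Kc = [B₂]³·[M]·[T]² / ([L]³·[J]²) = 2.3.
(0.19)³·(0.016)·(0.0076)² / ((0.0030)³·([J])²) = 2.3
[J]² = 0.102 ⇒ [J] = 0.32 mol/L

[J] = 0.32 mol/L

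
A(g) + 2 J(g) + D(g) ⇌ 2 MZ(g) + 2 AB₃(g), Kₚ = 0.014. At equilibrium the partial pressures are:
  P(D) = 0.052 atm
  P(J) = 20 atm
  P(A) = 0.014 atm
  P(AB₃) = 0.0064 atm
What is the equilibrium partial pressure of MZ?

P(MZ) = 10 atm

At equilibrium, Kₚ = P(MZ)²·P(AB₃)² / (P(A)·P(J)²·P(D)) = 0.014.
(P(MZ))²·(0.0064)² / ((0.014)·(20)²·(0.052)) = 0.014
P(MZ)² = 99.5 ⇒ P(MZ) = 10 atm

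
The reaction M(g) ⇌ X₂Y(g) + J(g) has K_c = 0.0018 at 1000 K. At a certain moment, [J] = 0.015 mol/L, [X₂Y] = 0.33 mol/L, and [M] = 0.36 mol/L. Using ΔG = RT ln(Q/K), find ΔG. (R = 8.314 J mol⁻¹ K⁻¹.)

ΔG = 16.9 kJ/mol

Q_c = [X₂Y]·[J] / [M] = (0.33)·(0.015) / (0.36) = 0.0138
ΔG = RT ln(Q_c/K_c) = (8.314 J mol⁻¹ K⁻¹)(1000 K) × ln(0.0138/0.0018)
   = (8.314 kJ/mol)(2.037) = 16.9 kJ/mol
ΔG > 0, so the forward reaction is non-spontaneous (proceeds in reverse).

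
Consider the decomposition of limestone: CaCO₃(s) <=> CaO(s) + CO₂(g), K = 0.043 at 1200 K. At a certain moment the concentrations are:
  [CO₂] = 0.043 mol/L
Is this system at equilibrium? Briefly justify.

yes, at equilibrium

(CaCO₃, CaO are pure solids — omitted from Q.)
Q = [CO₂] = 0.043
Q = 0.043 = K; the system is at equilibrium.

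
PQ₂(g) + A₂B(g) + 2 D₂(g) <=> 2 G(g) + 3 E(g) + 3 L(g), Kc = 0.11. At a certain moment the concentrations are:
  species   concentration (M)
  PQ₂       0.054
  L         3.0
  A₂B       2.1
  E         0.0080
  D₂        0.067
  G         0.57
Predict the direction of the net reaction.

Qc = [G]²·[E]³·[L]³ / ([PQ₂]·[A₂B]·[D₂]²) = (0.57)²·(0.0080)³·(3.0)³ / ((0.054)·(2.1)·(0.067)²) = 0.0088
Qc = 0.0088 < Kc = 0.11, so the forward reaction proceeds.

toward products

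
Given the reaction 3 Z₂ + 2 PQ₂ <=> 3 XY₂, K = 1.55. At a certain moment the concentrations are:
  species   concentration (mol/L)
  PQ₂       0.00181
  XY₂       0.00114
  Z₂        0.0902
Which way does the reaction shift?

forward (toward products)

Q = [XY₂]³ / ([Z₂]³·[PQ₂]²) = (0.00114)³ / ((0.0902)³·(0.00181)²) = 0.616
Q = 0.616 < K = 1.55, so the forward reaction proceeds.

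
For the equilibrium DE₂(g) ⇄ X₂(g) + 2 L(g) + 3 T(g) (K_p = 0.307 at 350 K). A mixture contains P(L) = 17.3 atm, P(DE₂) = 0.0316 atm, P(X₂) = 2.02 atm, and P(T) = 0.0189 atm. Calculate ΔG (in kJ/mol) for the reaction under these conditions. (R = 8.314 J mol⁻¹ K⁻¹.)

Q_p = P(X₂)·P(L)²·P(T)³ / P(DE₂) = (2.02)·(17.3)²·(0.0189)³ / (0.0316) = 0.129
ΔG = RT ln(Q_p/K_p) = (8.314 J mol⁻¹ K⁻¹)(350 K) × ln(0.129/0.307)
   = (2.910 kJ/mol)(-0.8670) = -2.52 kJ/mol
ΔG < 0, so the forward reaction is spontaneous (proceeds forward).

ΔG = -2.52 kJ/mol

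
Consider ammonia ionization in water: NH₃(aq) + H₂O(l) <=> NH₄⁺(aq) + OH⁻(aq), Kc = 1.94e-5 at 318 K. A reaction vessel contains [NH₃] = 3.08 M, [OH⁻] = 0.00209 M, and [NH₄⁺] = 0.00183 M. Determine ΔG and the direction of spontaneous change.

(H₂O is a pure liquid — omitted from Qc.)
Qc = [NH₄⁺]·[OH⁻] / [NH₃] = (0.00183)·(0.00209) / (3.08) = 1.24e-6
ΔG = RT ln(Qc/Kc) = (8.314 J mol⁻¹ K⁻¹)(318 K) × ln(1.24e-6/1.94e-5)
   = (2.644 kJ/mol)(-2.750) = -7.27 kJ/mol
ΔG < 0, so the forward reaction is spontaneous (proceeds forward).

ΔG = -7.27 kJ/mol; the forward reaction is spontaneous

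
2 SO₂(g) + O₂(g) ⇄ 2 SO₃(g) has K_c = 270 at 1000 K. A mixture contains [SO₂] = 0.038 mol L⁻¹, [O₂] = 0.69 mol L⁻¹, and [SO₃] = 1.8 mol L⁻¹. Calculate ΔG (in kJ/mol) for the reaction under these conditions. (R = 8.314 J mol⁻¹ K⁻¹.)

ΔG = 20.7 kJ/mol

Q_c = [SO₃]² / ([SO₂]²·[O₂]) = (1.8)² / ((0.038)²·(0.69)) = 3250
ΔG = RT ln(Q_c/K_c) = (8.314 J mol⁻¹ K⁻¹)(1000 K) × ln(3250/270)
   = (8.314 kJ/mol)(2.488) = 20.7 kJ/mol
ΔG > 0, so the forward reaction is non-spontaneous (proceeds in reverse).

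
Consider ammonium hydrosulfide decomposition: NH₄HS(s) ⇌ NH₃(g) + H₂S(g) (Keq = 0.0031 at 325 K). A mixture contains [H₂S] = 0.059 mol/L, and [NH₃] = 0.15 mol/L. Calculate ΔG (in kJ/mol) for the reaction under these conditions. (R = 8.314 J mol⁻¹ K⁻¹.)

ΔG = 2.83 kJ/mol

(NH₄HS is a pure solid — omitted from Q.)
Q = [NH₃]·[H₂S] = (0.15)·(0.059) = 0.00885
ΔG = RT ln(Q/Keq) = (8.314 J mol⁻¹ K⁻¹)(325 K) × ln(0.00885/0.0031)
   = (2.702 kJ/mol)(1.049) = 2.83 kJ/mol
ΔG > 0, so the forward reaction is non-spontaneous (proceeds in reverse).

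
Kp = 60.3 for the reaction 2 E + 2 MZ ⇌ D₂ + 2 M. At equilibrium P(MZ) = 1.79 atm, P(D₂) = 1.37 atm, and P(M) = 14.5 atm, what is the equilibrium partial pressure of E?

P(E) = 1.22 atm

At equilibrium, Kp = P(D₂)·P(M)² / (P(E)²·P(MZ)²) = 60.3.
(1.37)·(14.5)² / ((P(E))²·(1.79)²) = 60.3
P(E)² = 1.49 ⇒ P(E) = 1.22 atm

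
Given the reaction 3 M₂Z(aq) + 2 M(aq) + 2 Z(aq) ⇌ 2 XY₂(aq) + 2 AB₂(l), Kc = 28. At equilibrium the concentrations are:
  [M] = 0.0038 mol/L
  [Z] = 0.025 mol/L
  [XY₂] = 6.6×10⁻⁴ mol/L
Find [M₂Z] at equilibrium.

(AB₂ is a pure liquid — omitted from Kc.)
At equilibrium, Kc = [XY₂]² / ([M₂Z]³·[M]²·[Z]²) = 28.
(6.6×10⁻⁴)² / (([M₂Z])³·(0.0038)²·(0.025)²) = 28
[M₂Z]³ = 1.72 ⇒ [M₂Z] = 1.2 mol/L

[M₂Z] = 1.2 mol/L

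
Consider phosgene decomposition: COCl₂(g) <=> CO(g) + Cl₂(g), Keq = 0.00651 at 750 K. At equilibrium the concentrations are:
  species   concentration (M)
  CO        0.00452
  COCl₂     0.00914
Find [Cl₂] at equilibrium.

At equilibrium, Keq = [CO]·[Cl₂] / [COCl₂] = 0.00651.
(0.00452)·([Cl₂]) / (0.00914) = 0.00651
[Cl₂] = 0.0132 M

[Cl₂] = 0.0132 M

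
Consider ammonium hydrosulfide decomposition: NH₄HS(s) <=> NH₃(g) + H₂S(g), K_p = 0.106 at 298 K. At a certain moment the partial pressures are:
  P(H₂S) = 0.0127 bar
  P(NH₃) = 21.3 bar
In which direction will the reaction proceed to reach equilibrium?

in the reverse direction

(NH₄HS is a pure solid — omitted from Q_p.)
Q_p = P(NH₃)·P(H₂S) = (21.3)·(0.0127) = 0.271
Q_p = 0.271 > K_p = 0.106, so the reverse reaction proceeds.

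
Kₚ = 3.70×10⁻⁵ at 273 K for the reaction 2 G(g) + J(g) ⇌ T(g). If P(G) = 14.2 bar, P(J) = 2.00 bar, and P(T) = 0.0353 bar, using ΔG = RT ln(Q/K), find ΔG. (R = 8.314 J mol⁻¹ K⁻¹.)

ΔG = 1.95 kJ/mol

Qₚ = P(T) / (P(G)²·P(J)) = (0.0353) / ((14.2)²·(2.00)) = 8.75×10⁻⁵
ΔG = RT ln(Qₚ/Kₚ) = (8.314 J mol⁻¹ K⁻¹)(273 K) × ln(8.75×10⁻⁵/3.70×10⁻⁵)
   = (2.270 kJ/mol)(0.8607) = 1.95 kJ/mol
ΔG > 0, so the forward reaction is non-spontaneous (proceeds in reverse).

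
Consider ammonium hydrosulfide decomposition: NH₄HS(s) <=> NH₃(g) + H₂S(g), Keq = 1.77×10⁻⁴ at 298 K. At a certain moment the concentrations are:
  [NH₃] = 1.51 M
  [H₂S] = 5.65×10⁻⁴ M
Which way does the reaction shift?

in the reverse direction

(NH₄HS is a pure solid — omitted from Q.)
Q = [NH₃]·[H₂S] = (1.51)·(5.65×10⁻⁴) = 8.53×10⁻⁴
Q = 8.53×10⁻⁴ > Keq = 1.77×10⁻⁴, so the reverse reaction proceeds.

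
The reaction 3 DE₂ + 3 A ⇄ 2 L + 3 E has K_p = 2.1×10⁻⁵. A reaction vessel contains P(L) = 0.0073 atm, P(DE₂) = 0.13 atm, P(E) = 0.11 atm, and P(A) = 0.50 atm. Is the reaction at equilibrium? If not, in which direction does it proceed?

reverse (toward reactants)

Q_p = P(L)²·P(E)³ / (P(DE₂)³·P(A)³) = (0.0073)²·(0.11)³ / ((0.13)³·(0.50)³) = 2.6×10⁻⁴
Q_p = 2.6×10⁻⁴ > K_p = 2.1×10⁻⁵, so the reverse reaction proceeds.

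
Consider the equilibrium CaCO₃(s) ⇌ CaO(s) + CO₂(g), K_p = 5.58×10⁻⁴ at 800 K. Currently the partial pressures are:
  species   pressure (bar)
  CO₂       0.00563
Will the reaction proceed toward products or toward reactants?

(CaCO₃, CaO are pure solids — omitted from Q_p.)
Q_p = P(CO₂) = 0.00563
Q_p = 0.00563 > K_p = 5.58×10⁻⁴, so the reverse reaction proceeds.

reverse (toward reactants)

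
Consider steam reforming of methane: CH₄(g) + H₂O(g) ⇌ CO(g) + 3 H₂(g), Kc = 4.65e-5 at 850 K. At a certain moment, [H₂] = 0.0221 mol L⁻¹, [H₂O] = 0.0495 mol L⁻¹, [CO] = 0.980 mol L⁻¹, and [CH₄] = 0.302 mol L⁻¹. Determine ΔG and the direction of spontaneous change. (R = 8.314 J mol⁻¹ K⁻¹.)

Qc = [CO]·[H₂]³ / ([CH₄]·[H₂O]) = (0.980)·(0.0221)³ / ((0.302)·(0.0495)) = 7.08e-4
ΔG = RT ln(Qc/Kc) = (8.314 J mol⁻¹ K⁻¹)(850 K) × ln(7.08e-4/4.65e-5)
   = (7.067 kJ/mol)(2.723) = 19.2 kJ/mol
ΔG > 0, so the forward reaction is non-spontaneous (proceeds in reverse).

ΔG = 19.2 kJ/mol; the forward reaction is non-spontaneous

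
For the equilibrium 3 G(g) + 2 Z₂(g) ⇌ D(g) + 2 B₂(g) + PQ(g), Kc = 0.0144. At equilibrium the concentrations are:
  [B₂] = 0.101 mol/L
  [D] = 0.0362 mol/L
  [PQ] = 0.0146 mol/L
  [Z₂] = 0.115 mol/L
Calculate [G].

[G] = 0.305 mol/L

At equilibrium, Kc = [D]·[B₂]²·[PQ] / ([G]³·[Z₂]²) = 0.0144.
(0.0362)·(0.101)²·(0.0146) / (([G])³·(0.115)²) = 0.0144
[G]³ = 0.0283 ⇒ [G] = 0.305 mol/L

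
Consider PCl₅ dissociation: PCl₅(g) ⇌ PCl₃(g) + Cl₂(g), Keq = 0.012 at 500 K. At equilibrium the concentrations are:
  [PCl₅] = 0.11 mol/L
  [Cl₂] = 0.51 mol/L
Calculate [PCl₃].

At equilibrium, Keq = [PCl₃]·[Cl₂] / [PCl₅] = 0.012.
([PCl₃])·(0.51) / (0.11) = 0.012
[PCl₃] = 0.00259 = 0.0026 mol/L

[PCl₃] = 0.0026 mol/L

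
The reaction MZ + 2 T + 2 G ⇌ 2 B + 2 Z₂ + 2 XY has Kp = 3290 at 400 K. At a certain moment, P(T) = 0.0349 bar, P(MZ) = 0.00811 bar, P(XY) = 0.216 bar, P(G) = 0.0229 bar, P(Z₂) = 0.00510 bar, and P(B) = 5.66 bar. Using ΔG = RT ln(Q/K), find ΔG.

Qp = P(B)²·P(Z₂)²·P(XY)² / (P(MZ)·P(T)²·P(G)²) = (5.66)²·(0.00510)²·(0.216)² / ((0.00811)·(0.0349)²·(0.0229)²) = 7500
ΔG = RT ln(Qp/Kp) = (8.314 J mol⁻¹ K⁻¹)(400 K) × ln(7500/3290)
   = (3.326 kJ/mol)(0.8240) = 2.74 kJ/mol
ΔG > 0, so the forward reaction is non-spontaneous (proceeds in reverse).

ΔG = 2.74 kJ/mol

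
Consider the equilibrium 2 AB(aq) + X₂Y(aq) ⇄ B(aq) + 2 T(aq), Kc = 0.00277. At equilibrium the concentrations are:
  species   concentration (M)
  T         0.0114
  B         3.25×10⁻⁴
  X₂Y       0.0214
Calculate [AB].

[AB] = 0.0267 M

At equilibrium, Kc = [B]·[T]² / ([AB]²·[X₂Y]) = 0.00277.
(3.25×10⁻⁴)·(0.0114)² / (([AB])²·(0.0214)) = 0.00277
[AB]² = 7.13×10⁻⁴ ⇒ [AB] = 0.0267 M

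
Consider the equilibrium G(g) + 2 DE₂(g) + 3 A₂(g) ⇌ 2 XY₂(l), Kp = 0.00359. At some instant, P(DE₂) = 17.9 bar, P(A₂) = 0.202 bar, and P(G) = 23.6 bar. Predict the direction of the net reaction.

to the left

(XY₂ is a pure liquid — omitted from Qp.)
Qp = 1 / (P(G)·P(DE₂)²·P(A₂)³) = 1 / ((23.6)·(17.9)²·(0.202)³) = 0.0160
Qp = 0.0160 > Kp = 0.00359, so the reverse reaction proceeds.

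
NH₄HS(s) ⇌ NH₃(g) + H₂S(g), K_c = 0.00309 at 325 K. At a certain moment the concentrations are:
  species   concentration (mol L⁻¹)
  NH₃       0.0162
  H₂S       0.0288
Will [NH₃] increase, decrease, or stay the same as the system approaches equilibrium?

increase

(NH₄HS is a pure solid — omitted from Q_c.)
Q_c = [NH₃]·[H₂S] = (0.0162)·(0.0288) = 4.67×10⁻⁴
Q_c = 4.67×10⁻⁴ < K_c = 0.00309: net forward reaction.
NH₃ is a product, so it increases.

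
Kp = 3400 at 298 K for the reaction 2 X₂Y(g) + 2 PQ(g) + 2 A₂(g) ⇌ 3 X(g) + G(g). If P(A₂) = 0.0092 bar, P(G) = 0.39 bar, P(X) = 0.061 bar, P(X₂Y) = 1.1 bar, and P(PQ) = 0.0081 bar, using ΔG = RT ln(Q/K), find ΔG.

ΔG = 3.36 kJ/mol

Qp = P(X)³·P(G) / (P(X₂Y)²·P(PQ)²·P(A₂)²) = (0.061)³·(0.39) / ((1.1)²·(0.0081)²·(0.0092)²) = 13200
ΔG = RT ln(Qp/Kp) = (8.314 J mol⁻¹ K⁻¹)(298 K) × ln(13200/3400)
   = (2.478 kJ/mol)(1.356) = 3.36 kJ/mol
ΔG > 0, so the forward reaction is non-spontaneous (proceeds in reverse).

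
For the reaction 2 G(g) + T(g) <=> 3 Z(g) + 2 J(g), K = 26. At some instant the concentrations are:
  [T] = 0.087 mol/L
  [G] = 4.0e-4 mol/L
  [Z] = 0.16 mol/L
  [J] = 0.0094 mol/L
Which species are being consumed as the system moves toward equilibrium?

Q = [Z]³·[J]² / ([G]²·[T]) = (0.16)³·(0.0094)² / ((4.0e-4)²·(0.087)) = 26
Q = 26 = K; the system is at equilibrium.

none (at equilibrium)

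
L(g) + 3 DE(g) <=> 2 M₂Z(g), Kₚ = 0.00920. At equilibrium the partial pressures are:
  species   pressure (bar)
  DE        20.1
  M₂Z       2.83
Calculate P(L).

P(L) = 0.107 bar

At equilibrium, Kₚ = P(M₂Z)² / (P(L)·P(DE)³) = 0.00920.
(2.83)² / ((P(L))·(20.1)³) = 0.00920
P(L) = 0.107 bar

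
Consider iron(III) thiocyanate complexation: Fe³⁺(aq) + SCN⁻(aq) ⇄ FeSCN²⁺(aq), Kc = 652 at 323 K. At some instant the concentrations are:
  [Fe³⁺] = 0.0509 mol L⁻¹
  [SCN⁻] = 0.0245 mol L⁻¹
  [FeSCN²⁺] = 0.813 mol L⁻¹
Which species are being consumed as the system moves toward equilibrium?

Qc = [FeSCN²⁺] / ([Fe³⁺]·[SCN⁻]) = (0.813) / ((0.0509)·(0.0245)) = 652
Qc = 652 = Kc; the system is at equilibrium.

none (at equilibrium)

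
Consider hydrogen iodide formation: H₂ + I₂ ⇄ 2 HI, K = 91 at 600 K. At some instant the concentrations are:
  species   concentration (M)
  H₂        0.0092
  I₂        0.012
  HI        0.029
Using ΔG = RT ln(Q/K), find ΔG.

ΔG = -12.4 kJ/mol

Q = [HI]² / ([H₂]·[I₂]) = (0.029)² / ((0.0092)·(0.012)) = 7.62
ΔG = RT ln(Q/K) = (8.314 J mol⁻¹ K⁻¹)(600 K) × ln(7.62/91)
   = (4.988 kJ/mol)(-2.480) = -12.4 kJ/mol
ΔG < 0, so the forward reaction is spontaneous (proceeds forward).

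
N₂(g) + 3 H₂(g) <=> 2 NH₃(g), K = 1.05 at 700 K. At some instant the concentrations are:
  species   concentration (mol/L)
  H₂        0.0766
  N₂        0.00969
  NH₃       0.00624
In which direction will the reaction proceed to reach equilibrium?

to the left

Q = [NH₃]² / ([N₂]·[H₂]³) = (0.00624)² / ((0.00969)·(0.0766)³) = 8.94
Q = 8.94 > K = 1.05, so the reverse reaction proceeds.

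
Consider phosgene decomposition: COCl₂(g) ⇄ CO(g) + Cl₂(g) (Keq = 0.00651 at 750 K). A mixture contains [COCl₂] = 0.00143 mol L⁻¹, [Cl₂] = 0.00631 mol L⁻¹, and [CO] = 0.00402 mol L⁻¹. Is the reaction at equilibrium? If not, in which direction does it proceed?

Q = [CO]·[Cl₂] / [COCl₂] = (0.00402)·(0.00631) / (0.00143) = 0.0177
Q = 0.0177 > Keq = 0.00651, so the reverse reaction proceeds.

to the left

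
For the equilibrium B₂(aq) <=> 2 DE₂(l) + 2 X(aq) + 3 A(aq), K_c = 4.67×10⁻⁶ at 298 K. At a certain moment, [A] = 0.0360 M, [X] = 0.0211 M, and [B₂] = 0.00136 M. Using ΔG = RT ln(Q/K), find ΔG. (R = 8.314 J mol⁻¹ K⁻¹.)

(DE₂ is a pure liquid — omitted from Q_c.)
Q_c = [X]²·[A]³ / [B₂] = (0.0211)²·(0.0360)³ / (0.00136) = 1.53×10⁻⁵
ΔG = RT ln(Q_c/K_c) = (8.314 J mol⁻¹ K⁻¹)(298 K) × ln(1.53×10⁻⁵/4.67×10⁻⁶)
   = (2.478 kJ/mol)(1.187) = 2.94 kJ/mol
ΔG > 0, so the forward reaction is non-spontaneous (proceeds in reverse).

ΔG = 2.94 kJ/mol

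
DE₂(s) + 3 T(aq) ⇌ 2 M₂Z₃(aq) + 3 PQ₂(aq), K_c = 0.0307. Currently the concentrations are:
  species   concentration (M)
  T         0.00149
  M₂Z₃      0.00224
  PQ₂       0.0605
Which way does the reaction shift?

in the reverse direction

(DE₂ is a pure solid — omitted from Q_c.)
Q_c = [M₂Z₃]²·[PQ₂]³ / [T]³ = (0.00224)²·(0.0605)³ / (0.00149)³ = 0.336
Q_c = 0.336 > K_c = 0.0307, so the reverse reaction proceeds.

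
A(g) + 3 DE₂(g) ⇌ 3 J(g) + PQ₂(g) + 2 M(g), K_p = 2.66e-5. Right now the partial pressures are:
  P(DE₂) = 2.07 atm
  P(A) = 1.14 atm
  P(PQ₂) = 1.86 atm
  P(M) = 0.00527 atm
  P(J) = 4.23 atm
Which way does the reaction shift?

reverse (toward reactants)

Q_p = P(J)³·P(PQ₂)·P(M)² / (P(A)·P(DE₂)³) = (4.23)³·(1.86)·(0.00527)² / ((1.14)·(2.07)³) = 3.87e-4
Q_p = 3.87e-4 > K_p = 2.66e-5, so the reverse reaction proceeds.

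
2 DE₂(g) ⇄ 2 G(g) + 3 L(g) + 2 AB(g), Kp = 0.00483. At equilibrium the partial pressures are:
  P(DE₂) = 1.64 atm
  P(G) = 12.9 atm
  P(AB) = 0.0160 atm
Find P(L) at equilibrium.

At equilibrium, Kp = P(G)²·P(L)³·P(AB)² / P(DE₂)² = 0.00483.
(12.9)²·(P(L))³·(0.0160)² / (1.64)² = 0.00483
P(L)³ = 0.305 ⇒ P(L) = 0.673 atm

P(L) = 0.673 atm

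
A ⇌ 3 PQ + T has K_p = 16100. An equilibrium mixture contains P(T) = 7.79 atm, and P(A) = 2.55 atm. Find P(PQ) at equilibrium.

P(PQ) = 17.4 atm

At equilibrium, K_p = P(PQ)³·P(T) / P(A) = 16100.
(P(PQ))³·(7.79) / (2.55) = 16100
P(PQ)³ = 5270 ⇒ P(PQ) = 17.4 atm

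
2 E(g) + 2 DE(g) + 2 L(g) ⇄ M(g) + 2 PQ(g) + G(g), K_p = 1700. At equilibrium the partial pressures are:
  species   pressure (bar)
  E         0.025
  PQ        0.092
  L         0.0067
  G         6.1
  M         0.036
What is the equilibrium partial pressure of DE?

P(DE) = 6.2 bar

At equilibrium, K_p = P(M)·P(PQ)²·P(G) / (P(E)²·P(DE)²·P(L)²) = 1700.
(0.036)·(0.092)²·(6.1) / ((0.025)²·(P(DE))²·(0.0067)²) = 1700
P(DE)² = 39.0 ⇒ P(DE) = 6.2 bar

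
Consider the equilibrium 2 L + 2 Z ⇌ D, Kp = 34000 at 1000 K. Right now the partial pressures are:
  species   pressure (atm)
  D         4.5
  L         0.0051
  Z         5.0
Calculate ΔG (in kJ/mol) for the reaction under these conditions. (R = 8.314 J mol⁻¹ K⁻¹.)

ΔG = -13.2 kJ/mol

Qp = P(D) / (P(L)²·P(Z)²) = (4.5) / ((0.0051)²·(5.0)²) = 6920
ΔG = RT ln(Qp/Kp) = (8.314 J mol⁻¹ K⁻¹)(1000 K) × ln(6920/34000)
   = (8.314 kJ/mol)(-1.592) = -13.2 kJ/mol
ΔG < 0, so the forward reaction is spontaneous (proceeds forward).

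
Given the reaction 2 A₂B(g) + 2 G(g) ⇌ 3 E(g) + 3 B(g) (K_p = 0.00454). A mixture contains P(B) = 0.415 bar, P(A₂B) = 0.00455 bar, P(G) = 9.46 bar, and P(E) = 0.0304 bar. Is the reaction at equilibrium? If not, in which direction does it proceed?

toward products

Q_p = P(E)³·P(B)³ / (P(A₂B)²·P(G)²) = (0.0304)³·(0.415)³ / ((0.00455)²·(9.46)²) = 0.00108
Q_p = 0.00108 < K_p = 0.00454, so the forward reaction proceeds.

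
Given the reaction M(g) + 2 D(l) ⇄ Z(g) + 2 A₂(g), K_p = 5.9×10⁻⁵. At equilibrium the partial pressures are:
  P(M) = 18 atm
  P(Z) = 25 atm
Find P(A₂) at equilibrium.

P(A₂) = 0.0065 atm

(D is a pure liquid — omitted from K_p.)
At equilibrium, K_p = P(Z)·P(A₂)² / P(M) = 5.9×10⁻⁵.
(25)·(P(A₂))² / (18) = 5.9×10⁻⁵
P(A₂)² = 4.25×10⁻⁵ ⇒ P(A₂) = 0.0065 atm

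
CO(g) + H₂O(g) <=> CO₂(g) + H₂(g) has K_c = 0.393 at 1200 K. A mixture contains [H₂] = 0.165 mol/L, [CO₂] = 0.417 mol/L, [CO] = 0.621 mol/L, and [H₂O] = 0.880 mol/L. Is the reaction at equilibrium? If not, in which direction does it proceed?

forward (toward products)

Q_c = [CO₂]·[H₂] / ([CO]·[H₂O]) = (0.417)·(0.165) / ((0.621)·(0.880)) = 0.126
Q_c = 0.126 < K_c = 0.393, so the forward reaction proceeds.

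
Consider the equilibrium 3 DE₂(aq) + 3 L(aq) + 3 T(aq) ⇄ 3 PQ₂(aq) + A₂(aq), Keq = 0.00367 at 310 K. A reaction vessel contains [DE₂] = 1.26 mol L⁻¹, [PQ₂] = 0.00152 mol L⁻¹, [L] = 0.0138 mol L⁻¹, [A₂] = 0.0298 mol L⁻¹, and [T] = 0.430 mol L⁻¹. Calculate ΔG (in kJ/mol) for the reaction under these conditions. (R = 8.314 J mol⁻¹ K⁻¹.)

ΔG = -6.92 kJ/mol

Q = [PQ₂]³·[A₂] / ([DE₂]³·[L]³·[T]³) = (0.00152)³·(0.0298) / ((1.26)³·(0.0138)³·(0.430)³) = 2.50×10⁻⁴
ΔG = RT ln(Q/Keq) = (8.314 J mol⁻¹ K⁻¹)(310 K) × ln(2.50×10⁻⁴/0.00367)
   = (2.577 kJ/mol)(-2.686) = -6.92 kJ/mol
ΔG < 0, so the forward reaction is spontaneous (proceeds forward).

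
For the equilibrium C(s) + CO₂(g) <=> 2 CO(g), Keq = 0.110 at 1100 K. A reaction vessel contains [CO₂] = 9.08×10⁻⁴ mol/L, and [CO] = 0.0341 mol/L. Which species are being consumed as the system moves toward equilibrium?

(C is a pure solid — omitted from Q.)
Q = [CO]² / [CO₂] = (0.0341)² / (9.08×10⁻⁴) = 1.28
Q = 1.28 > Keq = 0.110: net reverse reaction.

CO (products)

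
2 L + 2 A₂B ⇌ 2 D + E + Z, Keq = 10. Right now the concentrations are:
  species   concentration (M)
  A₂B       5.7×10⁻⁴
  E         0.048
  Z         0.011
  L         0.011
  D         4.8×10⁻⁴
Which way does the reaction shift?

Q = [D]²·[E]·[Z] / ([L]²·[A₂B]²) = (4.8×10⁻⁴)²·(0.048)·(0.011) / ((0.011)²·(5.7×10⁻⁴)²) = 3.1
Q = 3.1 < Keq = 10, so the forward reaction proceeds.

in the forward direction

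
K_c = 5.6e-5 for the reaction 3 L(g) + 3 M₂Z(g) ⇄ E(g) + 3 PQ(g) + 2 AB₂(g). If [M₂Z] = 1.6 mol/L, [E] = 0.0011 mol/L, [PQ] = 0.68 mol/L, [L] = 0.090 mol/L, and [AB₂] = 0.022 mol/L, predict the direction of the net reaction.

Q_c = [E]·[PQ]³·[AB₂]² / ([L]³·[M₂Z]³) = (0.0011)·(0.68)³·(0.022)² / ((0.090)³·(1.6)³) = 5.6e-5
Q_c = 5.6e-5 = K_c, so the system is already at equilibrium.

neither direction; the system is at equilibrium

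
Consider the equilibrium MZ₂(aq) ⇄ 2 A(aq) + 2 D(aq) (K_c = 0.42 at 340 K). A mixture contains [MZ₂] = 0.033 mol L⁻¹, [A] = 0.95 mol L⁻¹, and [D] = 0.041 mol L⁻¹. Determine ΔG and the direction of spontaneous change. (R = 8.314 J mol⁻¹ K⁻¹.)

ΔG = -6.25 kJ/mol; the forward reaction is spontaneous

Q_c = [A]²·[D]² / [MZ₂] = (0.95)²·(0.041)² / (0.033) = 0.0460
ΔG = RT ln(Q_c/K_c) = (8.314 J mol⁻¹ K⁻¹)(340 K) × ln(0.0460/0.42)
   = (2.827 kJ/mol)(-2.212) = -6.25 kJ/mol
ΔG < 0, so the forward reaction is spontaneous (proceeds forward).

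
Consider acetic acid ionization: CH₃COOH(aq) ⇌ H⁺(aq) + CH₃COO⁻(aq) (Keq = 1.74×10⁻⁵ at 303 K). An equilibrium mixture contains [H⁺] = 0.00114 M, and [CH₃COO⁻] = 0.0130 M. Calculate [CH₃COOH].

[CH₃COOH] = 0.852 M

At equilibrium, Keq = [H⁺]·[CH₃COO⁻] / [CH₃COOH] = 1.74×10⁻⁵.
(0.00114)·(0.0130) / ([CH₃COOH]) = 1.74×10⁻⁵
[CH₃COOH] = 0.852 M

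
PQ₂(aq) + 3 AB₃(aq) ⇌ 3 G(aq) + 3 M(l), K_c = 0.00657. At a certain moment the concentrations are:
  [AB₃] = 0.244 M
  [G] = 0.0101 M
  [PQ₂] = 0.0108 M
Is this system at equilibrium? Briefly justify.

yes, at equilibrium

(M is a pure liquid — omitted from Q_c.)
Q_c = [G]³ / ([PQ₂]·[AB₃]³) = (0.0101)³ / ((0.0108)·(0.244)³) = 0.00657
Q_c = 0.00657 = K_c; the system is at equilibrium.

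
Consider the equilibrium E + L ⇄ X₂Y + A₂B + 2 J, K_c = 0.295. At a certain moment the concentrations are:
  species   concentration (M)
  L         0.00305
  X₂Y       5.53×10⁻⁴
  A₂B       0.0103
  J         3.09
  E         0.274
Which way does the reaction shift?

in the forward direction

Q_c = [X₂Y]·[A₂B]·[J]² / ([E]·[L]) = (5.53×10⁻⁴)·(0.0103)·(3.09)² / ((0.274)·(0.00305)) = 0.0651
Q_c = 0.0651 < K_c = 0.295, so the forward reaction proceeds.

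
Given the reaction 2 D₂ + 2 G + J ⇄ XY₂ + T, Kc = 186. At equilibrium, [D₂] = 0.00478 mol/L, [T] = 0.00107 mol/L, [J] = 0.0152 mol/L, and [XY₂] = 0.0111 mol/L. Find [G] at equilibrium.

[G] = 0.429 mol/L

At equilibrium, Kc = [XY₂]·[T] / ([D₂]²·[G]²·[J]) = 186.
(0.0111)·(0.00107) / ((0.00478)²·([G])²·(0.0152)) = 186
[G]² = 0.184 ⇒ [G] = 0.429 mol/L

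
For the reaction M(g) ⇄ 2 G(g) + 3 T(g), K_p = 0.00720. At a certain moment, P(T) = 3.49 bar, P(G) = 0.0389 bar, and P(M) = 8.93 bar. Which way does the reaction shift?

neither direction; the system is at equilibrium

Q_p = P(G)²·P(T)³ / P(M) = (0.0389)²·(3.49)³ / (8.93) = 0.00720
Q_p = 0.00720 = K_p, so the system is already at equilibrium.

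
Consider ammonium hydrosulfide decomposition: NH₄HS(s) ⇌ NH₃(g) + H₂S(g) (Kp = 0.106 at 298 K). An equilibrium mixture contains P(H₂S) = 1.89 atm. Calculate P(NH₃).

(NH₄HS is a pure solid — omitted from Kp.)
At equilibrium, Kp = P(NH₃)·P(H₂S) = 0.106.
(P(NH₃))·(1.89) = 0.106
P(NH₃) = 0.0561 atm

P(NH₃) = 0.0561 atm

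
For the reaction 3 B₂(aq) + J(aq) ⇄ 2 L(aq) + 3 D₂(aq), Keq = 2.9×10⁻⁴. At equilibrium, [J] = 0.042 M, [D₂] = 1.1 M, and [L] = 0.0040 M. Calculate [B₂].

At equilibrium, Keq = [L]²·[D₂]³ / ([B₂]³·[J]) = 2.9×10⁻⁴.
(0.0040)²·(1.1)³ / (([B₂])³·(0.042)) = 2.9×10⁻⁴
[B₂]³ = 1.75 ⇒ [B₂] = 1.2 M

[B₂] = 1.2 M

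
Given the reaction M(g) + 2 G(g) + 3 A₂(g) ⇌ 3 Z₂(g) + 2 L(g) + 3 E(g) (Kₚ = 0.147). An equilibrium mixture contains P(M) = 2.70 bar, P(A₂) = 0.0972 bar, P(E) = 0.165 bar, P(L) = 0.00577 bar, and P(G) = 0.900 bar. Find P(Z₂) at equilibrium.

P(Z₂) = 12.5 bar

At equilibrium, Kₚ = P(Z₂)³·P(L)²·P(E)³ / (P(M)·P(G)²·P(A₂)³) = 0.147.
(P(Z₂))³·(0.00577)²·(0.165)³ / ((2.70)·(0.900)²·(0.0972)³) = 0.147
P(Z₂)³ = 1970 ⇒ P(Z₂) = 12.5 bar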